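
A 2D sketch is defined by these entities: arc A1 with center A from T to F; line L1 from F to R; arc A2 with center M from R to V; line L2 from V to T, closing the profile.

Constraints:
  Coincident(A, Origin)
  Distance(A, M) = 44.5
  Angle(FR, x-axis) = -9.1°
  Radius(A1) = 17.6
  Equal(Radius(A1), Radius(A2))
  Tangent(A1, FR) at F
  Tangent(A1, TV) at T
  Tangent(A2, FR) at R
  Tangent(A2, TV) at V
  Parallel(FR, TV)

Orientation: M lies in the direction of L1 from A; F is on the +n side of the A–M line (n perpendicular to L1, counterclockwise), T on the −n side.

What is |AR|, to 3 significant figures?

47.9

The slot axis is L1's direction at -9.1°, so u = (cos -9.1°, sin -9.1°) = (0.987, -0.158) and n = (−sin -9.1°, cos -9.1°) = (0.158, 0.987). A is at the origin and M lies 44.5 along u from A, so M = 44.5·u = (43.9, -7.04). Tangency of A1 to both parallel lines with radius 17.6 puts F and T at A ± 17.6·n: F = (2.78, 17.4), T = (-2.78, -17.4). Equal radii place R and V the same way about M: R = M + 17.6·n = (46.7, 10.3), V = M − 17.6·n = (41.2, -24.4). Then |AR| = |R − A| = 47.9.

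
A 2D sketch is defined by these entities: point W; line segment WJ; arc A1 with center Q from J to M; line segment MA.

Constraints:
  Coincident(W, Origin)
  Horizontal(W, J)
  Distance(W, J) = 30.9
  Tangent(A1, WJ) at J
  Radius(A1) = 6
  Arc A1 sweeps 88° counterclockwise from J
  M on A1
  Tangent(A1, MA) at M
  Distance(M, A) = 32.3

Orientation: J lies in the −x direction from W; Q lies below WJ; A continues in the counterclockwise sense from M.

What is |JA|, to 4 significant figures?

38.73

On A1, J sits at bearing 90° from Q; an 88° counterclockwise sweep puts M at bearing 178°, so M = Q + 6.0·(cos 178°, sin 178°) = (-36.90, -5.791). Tangency of A1 to MA means the radius QM is perpendicular to MA, so MA runs along (−sin 178°, cos 178°); with |MA| = 32.3, A = (-38.02, -38.07). Then |JA| = |A − J| = 38.73.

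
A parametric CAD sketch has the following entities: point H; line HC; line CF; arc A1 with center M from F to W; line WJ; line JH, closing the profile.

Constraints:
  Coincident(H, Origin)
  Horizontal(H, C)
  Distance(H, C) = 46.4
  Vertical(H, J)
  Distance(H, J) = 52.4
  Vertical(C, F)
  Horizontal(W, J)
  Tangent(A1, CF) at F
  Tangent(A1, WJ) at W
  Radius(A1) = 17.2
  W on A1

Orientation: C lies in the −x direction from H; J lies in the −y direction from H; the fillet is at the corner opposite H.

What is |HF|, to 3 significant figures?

58.2

H is at the origin; H and C share the same y with |HC| = 46.4 and C on the −x side, so C = (-46.4, 0.00). HJ is vertical with |HJ| = 52.4 and J on the −y side, so J = (0.00, -52.4). The virtual corner opposite H is at (-46.4, -52.4). The tangent condition forces MF to be normal to CF and tangency of A1 to WJ means the radius MW is perpendicular to WJ, with radius 17.2, so the center M sits 17.2 in from both sides at M = (-29.2, -35.2). That places the tangent points at F = (-46.4, -35.2) on CF and W = (-29.2, -52.4) on WJ. Then |HF| = |F − H| = 58.2.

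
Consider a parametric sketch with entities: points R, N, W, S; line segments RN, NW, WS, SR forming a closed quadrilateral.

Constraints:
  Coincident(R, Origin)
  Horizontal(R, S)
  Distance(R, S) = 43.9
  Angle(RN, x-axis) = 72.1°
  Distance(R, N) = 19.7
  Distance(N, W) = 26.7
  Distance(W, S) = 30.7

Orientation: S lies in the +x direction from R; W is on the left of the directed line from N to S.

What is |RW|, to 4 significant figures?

41.82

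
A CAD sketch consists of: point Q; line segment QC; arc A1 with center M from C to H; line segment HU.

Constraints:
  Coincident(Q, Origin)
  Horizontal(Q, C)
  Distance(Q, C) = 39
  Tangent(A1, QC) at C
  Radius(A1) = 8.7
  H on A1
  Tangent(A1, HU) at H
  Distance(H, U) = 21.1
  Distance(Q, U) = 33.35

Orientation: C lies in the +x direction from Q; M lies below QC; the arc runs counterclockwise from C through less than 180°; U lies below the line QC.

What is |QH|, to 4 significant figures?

31.46

Checks: Q.y = 0.00, C.y = 0.00 ✓; |MH| = 8.700 ✓; ∠(MH, HU) = 90.00° ✓; |HU| = 21.10 ✓; |QU| = 33.35 ✓.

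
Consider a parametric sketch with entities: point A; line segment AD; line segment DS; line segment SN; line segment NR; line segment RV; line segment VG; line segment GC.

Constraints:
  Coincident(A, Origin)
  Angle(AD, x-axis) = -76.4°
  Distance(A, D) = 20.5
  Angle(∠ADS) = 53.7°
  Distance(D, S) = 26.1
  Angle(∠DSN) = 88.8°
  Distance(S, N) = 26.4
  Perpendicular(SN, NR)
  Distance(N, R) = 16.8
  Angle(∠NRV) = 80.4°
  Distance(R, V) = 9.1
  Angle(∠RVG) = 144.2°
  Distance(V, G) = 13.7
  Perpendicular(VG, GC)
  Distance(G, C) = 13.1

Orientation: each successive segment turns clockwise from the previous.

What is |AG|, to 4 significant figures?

12.10

∠NRV = 80.4° gives RV at -123.5° from the x-axis; with |RV| = 9.1, V = (1.775, -0.1115). ∠RVG = 144.2° gives VG at -159.3° from the x-axis; with |VG| = 13.7, G = (-11.04, -4.954). Then |AG| = |G − A| = 12.10.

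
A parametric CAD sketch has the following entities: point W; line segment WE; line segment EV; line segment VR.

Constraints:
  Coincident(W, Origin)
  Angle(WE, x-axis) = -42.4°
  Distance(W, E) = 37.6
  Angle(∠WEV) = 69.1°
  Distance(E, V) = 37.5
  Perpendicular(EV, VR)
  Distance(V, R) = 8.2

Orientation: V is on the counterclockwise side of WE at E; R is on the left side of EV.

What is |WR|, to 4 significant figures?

36.13

W is at the origin; WE runs at -42.4° with length 37.6, so E = 37.6·(cos -42.4°, sin -42.4°) = (27.77, -25.35). ∠WEV = 69.1°, so EV runs at -42.4° + (180° − 69.1°) = 68.50° from the x-axis; with |EV| = 37.5, V = E + 37.5·(cos 68.50°, sin 68.50°) = (41.51, 9.537). EV ⟂ VR; with |VR| = 8.2 on the left of EV, R = V + 8.2·(-0.9304, 0.3665) = (33.88, 12.54). Then |WR| = |R − W| = 36.13.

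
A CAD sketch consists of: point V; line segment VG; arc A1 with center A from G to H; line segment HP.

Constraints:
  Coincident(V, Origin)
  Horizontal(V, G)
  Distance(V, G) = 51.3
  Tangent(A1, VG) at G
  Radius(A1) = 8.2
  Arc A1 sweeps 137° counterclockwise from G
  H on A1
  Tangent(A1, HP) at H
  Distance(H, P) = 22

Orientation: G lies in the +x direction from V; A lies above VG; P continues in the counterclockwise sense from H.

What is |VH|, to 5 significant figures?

58.637

V is at the origin; VG is horizontal with |VG| = 51.3 and G on the +x side, so G = (51.300, 0.0000). The tangent condition forces AG to be normal to VG, so A = G + (0, 8.2) = (51.300, 8.2000). On A1, G sits at bearing -90° from A; a 137° counterclockwise sweep puts H at bearing 47°, so H = A + 8.2·(cos 47°, sin 47°) = (56.892, 14.197). Then |VH| = |H − V| = 58.637.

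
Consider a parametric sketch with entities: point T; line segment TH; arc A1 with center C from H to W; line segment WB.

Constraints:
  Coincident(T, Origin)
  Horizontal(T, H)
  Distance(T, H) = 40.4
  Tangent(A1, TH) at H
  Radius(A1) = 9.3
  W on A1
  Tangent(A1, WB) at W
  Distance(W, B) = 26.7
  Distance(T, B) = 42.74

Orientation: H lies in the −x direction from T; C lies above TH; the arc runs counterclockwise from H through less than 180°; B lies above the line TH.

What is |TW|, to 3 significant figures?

32.2

T is at the origin; T and H share the same y with |TH| = 40.4 and H on the −x side, so H = (-40.4, 0.00). The tangent condition forces CH to be normal to TH, so C = H + (0, 9.3) = (-40.4, 9.30). Since CW ⟂ WB (tangency), |CB| = √(9.3² + 26.7²) = 28.3 regardless of where W sits on A1. So B lies on both circle(T, 42.74) and circle(C, 28.3); the above-TH intersection is B = (-26.2, 33.8). W is the foot of the tangent from B: W = (-31.3, 7.54).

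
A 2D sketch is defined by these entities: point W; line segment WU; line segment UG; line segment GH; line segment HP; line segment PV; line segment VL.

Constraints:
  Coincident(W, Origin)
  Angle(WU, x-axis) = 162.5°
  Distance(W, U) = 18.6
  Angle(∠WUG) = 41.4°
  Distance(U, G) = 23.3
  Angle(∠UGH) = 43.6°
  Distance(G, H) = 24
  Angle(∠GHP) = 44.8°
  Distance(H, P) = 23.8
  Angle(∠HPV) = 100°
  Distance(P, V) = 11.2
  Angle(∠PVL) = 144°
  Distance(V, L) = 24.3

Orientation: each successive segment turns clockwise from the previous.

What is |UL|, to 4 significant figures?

39.27

W is at the origin; WU runs at 162.5° with length 18.6, so U = (-17.74, 5.593). ∠WUG = 41.4° gives UG at 23.90° from the x-axis; with |UG| = 23.3, G = (3.563, 15.03). ∠UGH = 43.6° gives GH at -112.5° from the x-axis; with |GH| = 24.0, H = (-5.621, -7.140). ∠GHP = 44.8° gives HP at 112.3° from the x-axis; with |HP| = 23.8, P = (-14.65, 14.88). ∠HPV = 100.0° gives PV at 32.30° from the x-axis; with |PV| = 11.2, V = (-5.186, 20.86). ∠PVL = 144.0° gives VL at -3.700° from the x-axis; with |VL| = 24.3, L = (19.06, 19.30). Then |UL| = |L − U| = 39.27.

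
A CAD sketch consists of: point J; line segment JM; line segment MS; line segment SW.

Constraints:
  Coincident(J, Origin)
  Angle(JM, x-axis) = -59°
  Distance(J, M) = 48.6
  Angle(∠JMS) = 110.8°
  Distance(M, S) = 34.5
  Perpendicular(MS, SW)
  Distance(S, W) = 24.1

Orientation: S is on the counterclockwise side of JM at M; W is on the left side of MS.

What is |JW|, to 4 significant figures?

55.98

J is at the origin; JM runs at -59.0° with length 48.6, so M = 48.6·(cos -59.0°, sin -59.0°) = (25.03, -41.66). ∠JMS = 110.8°, so MS runs at -59.0° + (180° − 110.8°) = 10.20° from the x-axis; with |MS| = 34.5, S = M + 34.5·(cos 10.20°, sin 10.20°) = (58.99, -35.55). MS ⟂ SW; with |SW| = 24.1 on the left of MS, W = S + 24.1·(-0.1771, 0.9842) = (54.72, -11.83). Then |JW| = |W − J| = 55.98.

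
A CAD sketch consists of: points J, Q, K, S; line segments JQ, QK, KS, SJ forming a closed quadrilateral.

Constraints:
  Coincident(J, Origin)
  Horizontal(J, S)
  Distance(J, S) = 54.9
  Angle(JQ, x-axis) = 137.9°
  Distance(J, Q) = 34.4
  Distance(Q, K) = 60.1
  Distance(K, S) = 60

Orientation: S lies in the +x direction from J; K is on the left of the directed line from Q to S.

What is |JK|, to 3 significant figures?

59.2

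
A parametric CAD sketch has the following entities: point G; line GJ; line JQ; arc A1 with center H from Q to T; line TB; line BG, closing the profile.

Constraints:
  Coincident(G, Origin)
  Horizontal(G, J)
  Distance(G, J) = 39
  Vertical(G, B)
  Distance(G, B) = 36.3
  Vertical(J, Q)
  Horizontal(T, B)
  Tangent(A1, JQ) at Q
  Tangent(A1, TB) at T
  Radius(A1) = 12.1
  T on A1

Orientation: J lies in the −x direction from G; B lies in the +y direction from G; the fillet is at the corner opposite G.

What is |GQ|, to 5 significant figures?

45.898

G is at the origin; G and J share the same y with |GJ| = 39.0 and J on the −x side, so J = (-39.000, 0.0000). GB is vertical with |GB| = 36.3 and B on the +y side, so B = (0.0000, 36.300). The virtual corner opposite G is at (-39.000, 36.300). The tangent condition forces HQ to be normal to JQ and tangency of A1 to TB means the radius HT is perpendicular to TB, with radius 12.1, so the center H sits 12.1 in from both sides at H = (-26.900, 24.200). That places the tangent points at Q = (-39.000, 24.200) on JQ and T = (-26.900, 36.300) on TB. Then |GQ| = |Q − G| = 45.898.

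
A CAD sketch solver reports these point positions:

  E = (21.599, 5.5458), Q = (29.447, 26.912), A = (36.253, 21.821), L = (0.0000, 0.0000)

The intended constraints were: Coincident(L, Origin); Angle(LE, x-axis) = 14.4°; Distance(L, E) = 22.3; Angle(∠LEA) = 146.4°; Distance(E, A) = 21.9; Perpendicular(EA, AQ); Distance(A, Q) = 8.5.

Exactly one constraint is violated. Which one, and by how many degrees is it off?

Perpendicular(EA, AQ) — off by 5.20°.

L = (0.00, 0.00) ✓; LE at 14.40° ✓; |LE| = 22.30 ✓; ∠LEA = 146.4° ✓; |EA| = 21.90 ✓; ∠(EA, AQ) = 95.20° ✗; |AQ| = 8.499 ✓.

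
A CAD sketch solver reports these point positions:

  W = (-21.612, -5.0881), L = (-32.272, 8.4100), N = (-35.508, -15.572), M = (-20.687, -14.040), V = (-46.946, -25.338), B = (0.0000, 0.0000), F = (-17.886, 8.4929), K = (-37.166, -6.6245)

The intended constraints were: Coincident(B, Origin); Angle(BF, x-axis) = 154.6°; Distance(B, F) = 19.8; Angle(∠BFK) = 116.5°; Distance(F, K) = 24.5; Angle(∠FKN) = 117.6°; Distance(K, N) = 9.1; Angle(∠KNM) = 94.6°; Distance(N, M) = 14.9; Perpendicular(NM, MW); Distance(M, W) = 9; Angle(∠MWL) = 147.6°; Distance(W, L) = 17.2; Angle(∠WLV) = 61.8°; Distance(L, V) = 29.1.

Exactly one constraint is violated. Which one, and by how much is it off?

Distance(L, V) = 29.1 — off by 7.70.

B = (0.00, 0.00) ✓; BF at 154.6° ✓; |BF| = 19.80 ✓; ∠BFK = 116.5° ✓; |FK| = 24.50 ✓; ∠FKN = 117.6° ✓; |KN| = 9.100 ✓; ∠KNM = 94.60° ✓; |NM| = 14.90 ✓; ∠(NM, MW) = 90.00° ✓; |MW| = 9.000 ✓; ∠MWL = 147.6° ✓; |WL| = 17.20 ✓; ∠WLV = 61.80° ✓; |LV| = 36.80 ✗.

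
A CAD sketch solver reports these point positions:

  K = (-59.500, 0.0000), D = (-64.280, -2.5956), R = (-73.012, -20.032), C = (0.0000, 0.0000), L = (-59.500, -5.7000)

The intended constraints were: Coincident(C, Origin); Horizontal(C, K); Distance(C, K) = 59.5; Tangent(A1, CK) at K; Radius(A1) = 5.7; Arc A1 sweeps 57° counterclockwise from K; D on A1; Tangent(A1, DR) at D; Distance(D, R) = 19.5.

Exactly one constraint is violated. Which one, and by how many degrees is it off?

Tangent(A1, DR) at D — off by 6.40°.

C = (0.00, 0.00) ✓; C.y = 0.00, K.y = 0.00 ✓; |CK| = 59.50 ✓; ∠(LK, KC) = 90.00° ✓; |LK| = 5.700 ✓; bearing(L→D) − bearing(L→K) = 57.00° ✓; |LD| = 5.700 ✓; ∠(LD, DR) = 83.60° ✗; |DR| = 19.50 ✓.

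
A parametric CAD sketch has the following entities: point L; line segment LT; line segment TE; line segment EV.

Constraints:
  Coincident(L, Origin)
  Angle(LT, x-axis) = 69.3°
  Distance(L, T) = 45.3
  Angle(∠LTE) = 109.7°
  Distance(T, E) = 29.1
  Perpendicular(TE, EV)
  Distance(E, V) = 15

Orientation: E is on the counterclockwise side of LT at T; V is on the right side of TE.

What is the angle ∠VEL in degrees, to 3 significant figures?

134°

L is at the origin; LT runs at 69.3° with length 45.3, so T = 45.3·(cos 69.3°, sin 69.3°) = (16.0, 42.4). ∠LTE = 109.7°, so TE runs at 69.3° + (180° − 109.7°) = 140° from the x-axis; with |TE| = 29.1, E = T + 29.1·(cos 140°, sin 140°) = (-6.15, 61.2). TE is perpendicular to EV; with |EV| = 15.0 on the right of TE, V = E + 15.0·(0.648, 0.762) = (3.57, 72.7). Then cos ∠VEL = EV·EL / (|EV||EL|), giving 134°.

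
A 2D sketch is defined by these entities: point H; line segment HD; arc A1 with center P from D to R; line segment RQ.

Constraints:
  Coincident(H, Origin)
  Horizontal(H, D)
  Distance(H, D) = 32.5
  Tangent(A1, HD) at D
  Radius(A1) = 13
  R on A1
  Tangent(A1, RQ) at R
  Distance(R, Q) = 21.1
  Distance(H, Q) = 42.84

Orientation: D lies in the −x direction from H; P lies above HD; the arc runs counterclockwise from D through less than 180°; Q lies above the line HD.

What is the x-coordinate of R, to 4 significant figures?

-19.69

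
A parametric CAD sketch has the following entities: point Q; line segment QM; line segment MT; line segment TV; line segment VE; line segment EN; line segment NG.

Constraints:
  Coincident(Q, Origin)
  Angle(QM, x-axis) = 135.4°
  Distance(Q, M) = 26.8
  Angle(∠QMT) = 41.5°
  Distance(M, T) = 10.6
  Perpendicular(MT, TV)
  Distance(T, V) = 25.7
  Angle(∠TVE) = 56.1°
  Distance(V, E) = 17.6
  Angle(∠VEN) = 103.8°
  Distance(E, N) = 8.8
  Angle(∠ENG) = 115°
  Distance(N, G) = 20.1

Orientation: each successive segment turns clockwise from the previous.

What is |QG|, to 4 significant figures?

11.90

∠VEN = 103.8° gives EN at 66.80° from the x-axis; with |EN| = 8.8, N = (-20.48, 11.26). ∠ENG = 115.0° gives NG at 1.800° from the x-axis; with |NG| = 20.1, G = (-0.3868, 11.89). Then |QG| = |G − Q| = 11.90.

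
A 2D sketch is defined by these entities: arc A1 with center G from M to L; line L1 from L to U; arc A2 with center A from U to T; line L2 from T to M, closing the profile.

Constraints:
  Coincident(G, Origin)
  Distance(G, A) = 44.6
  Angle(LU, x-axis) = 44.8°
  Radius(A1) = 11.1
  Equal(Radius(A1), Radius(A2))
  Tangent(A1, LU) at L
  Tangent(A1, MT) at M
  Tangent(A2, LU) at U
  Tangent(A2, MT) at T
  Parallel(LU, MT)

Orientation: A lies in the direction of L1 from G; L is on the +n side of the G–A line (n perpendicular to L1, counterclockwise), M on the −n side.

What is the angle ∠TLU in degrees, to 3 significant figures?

26.5°

Tangency of A1 to both parallel lines with radius 11.1 puts L and M at G ± 11.1·n: L = (-7.82, 7.88), M = (7.82, -7.88). Equal radii place U and T the same way about A: U = A + 11.1·n = (23.8, 39.3), T = A − 11.1·n = (39.5, 23.6). Then cos ∠TLU = LT·LU / (|LT||LU|), giving 26.5°.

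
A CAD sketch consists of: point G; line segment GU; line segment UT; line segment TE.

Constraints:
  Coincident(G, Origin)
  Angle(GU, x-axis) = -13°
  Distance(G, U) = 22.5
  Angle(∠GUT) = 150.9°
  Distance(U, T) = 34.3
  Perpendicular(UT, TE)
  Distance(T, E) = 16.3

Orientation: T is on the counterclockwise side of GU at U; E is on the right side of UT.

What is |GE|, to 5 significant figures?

60.447

∠GUT = 150.9°, so UT runs at -13.0° + (180° − 150.9°) = 16.100° from the x-axis; with |UT| = 34.3, T = U + 34.3·(cos 16.100°, sin 16.100°) = (54.878, 4.4505). The perpendicularity gives TE at right angles to UT; with |TE| = 16.3 on the right of UT, E = T + 16.3·(0.27731, -0.96078) = (59.398, -11.210). Then |GE| = |E − G| = 60.447.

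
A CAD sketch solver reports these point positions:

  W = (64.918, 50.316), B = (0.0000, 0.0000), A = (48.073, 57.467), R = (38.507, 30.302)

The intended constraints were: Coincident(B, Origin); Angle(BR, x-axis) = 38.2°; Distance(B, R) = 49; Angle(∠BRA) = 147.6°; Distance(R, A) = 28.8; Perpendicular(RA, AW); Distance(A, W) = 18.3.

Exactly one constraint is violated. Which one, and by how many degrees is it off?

Perpendicular(RA, AW) — off by 3.60°.

B = (0.00, 0.00) ✓; BR at 38.20° ✓; |BR| = 49.00 ✓; ∠BRA = 147.6° ✓; |RA| = 28.80 ✓; ∠(RA, AW) = 93.60° ✗; |AW| = 18.30 ✓.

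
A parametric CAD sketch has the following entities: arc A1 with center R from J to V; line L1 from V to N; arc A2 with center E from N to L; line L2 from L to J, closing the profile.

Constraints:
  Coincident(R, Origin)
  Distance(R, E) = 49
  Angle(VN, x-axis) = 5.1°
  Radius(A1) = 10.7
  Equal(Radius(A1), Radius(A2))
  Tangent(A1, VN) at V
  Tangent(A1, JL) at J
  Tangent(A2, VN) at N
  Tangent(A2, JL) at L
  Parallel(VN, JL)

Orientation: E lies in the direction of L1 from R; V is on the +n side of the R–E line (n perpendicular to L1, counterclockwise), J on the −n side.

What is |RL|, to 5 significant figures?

50.155

Tangency of A1 to both parallel lines with radius 10.7 puts V and J at R ± 10.7·n: V = (-0.95117, 10.658), J = (0.95117, -10.658). Equal radii place N and L the same way about E: N = E + 10.7·n = (47.855, 15.013), L = E − 10.7·n = (49.757, -6.3018). Then |RL| = |L − R| = 50.155.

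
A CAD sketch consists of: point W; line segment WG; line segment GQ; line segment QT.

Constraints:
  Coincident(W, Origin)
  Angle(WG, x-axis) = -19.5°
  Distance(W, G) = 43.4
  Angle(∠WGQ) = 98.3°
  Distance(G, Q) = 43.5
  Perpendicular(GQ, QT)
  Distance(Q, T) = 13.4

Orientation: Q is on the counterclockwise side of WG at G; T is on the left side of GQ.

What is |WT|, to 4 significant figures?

57.87

W is at the origin; WG runs at -19.5° with length 43.4, so G = 43.4·(cos -19.5°, sin -19.5°) = (40.91, -14.49). ∠WGQ = 98.3°, so GQ runs at -19.5° + (180° − 98.3°) = 62.20° from the x-axis; with |GQ| = 43.5, Q = G + 43.5·(cos 62.20°, sin 62.20°) = (61.20, 23.99). GQ is perpendicular to QT; with |QT| = 13.4 on the left of GQ, T = Q + 13.4·(-0.8846, 0.4664) = (49.35, 30.24). Then |WT| = |T − W| = 57.87.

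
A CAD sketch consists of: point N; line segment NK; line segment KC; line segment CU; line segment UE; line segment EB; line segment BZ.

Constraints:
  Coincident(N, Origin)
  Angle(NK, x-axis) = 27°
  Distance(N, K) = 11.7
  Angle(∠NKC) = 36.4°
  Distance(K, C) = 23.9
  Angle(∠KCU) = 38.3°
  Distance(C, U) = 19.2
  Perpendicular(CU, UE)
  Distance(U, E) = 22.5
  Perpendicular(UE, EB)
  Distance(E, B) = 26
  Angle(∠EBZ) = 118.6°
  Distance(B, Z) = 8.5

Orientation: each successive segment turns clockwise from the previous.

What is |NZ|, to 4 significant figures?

28.93

N is at the origin; NK runs at 27.0° with length 11.7, so K = (10.42, 5.312). ∠NKC = 36.4° gives KC at -116.6° from the x-axis; with |KC| = 23.9, C = (-0.2767, -16.06). ∠KCU = 38.3° gives CU at 101.7° from the x-axis; with |CU| = 19.2, U = (-4.170, 2.742). CU ⟂ UE, so UE runs at 11.70°; with |UE| = 22.5, E = (17.86, 7.305). UE ⟂ EB, so EB runs at -78.30°; with |EB| = 26.0, B = (23.13, -18.15). ∠EBZ = 118.6° gives BZ at -139.7° from the x-axis; with |BZ| = 8.5, Z = (16.65, -23.65). Then |NZ| = |Z − N| = 28.93.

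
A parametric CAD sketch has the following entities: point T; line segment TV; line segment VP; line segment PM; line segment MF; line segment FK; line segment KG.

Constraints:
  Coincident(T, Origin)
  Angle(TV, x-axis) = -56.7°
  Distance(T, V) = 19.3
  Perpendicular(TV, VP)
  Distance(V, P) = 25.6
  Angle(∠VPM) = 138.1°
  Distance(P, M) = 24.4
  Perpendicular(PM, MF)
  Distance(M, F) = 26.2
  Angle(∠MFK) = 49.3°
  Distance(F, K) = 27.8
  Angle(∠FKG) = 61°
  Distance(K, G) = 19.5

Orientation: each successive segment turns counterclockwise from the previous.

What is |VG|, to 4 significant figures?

43.62

T is at the origin; TV runs at -56.7° with length 19.3, so V = (10.60, -16.13). TV is perpendicular to VP, so VP runs at 33.30°; with |VP| = 25.6, P = (31.99, -2.076). ∠VPM = 138.1° gives PM at 75.20° from the x-axis; with |PM| = 24.4, M = (38.23, 21.51). The perpendicularity gives MF at right angles to PM, so MF runs at 165.2°; with |MF| = 26.2, F = (12.89, 28.21). ∠MFK = 49.3° gives FK at -64.10° from the x-axis; with |FK| = 27.8, K = (25.04, 3.199). ∠FKG = 61.0° gives KG at 54.90° from the x-axis; with |KG| = 19.5, G = (36.25, 19.15). Then |VG| = |G − V| = 43.62.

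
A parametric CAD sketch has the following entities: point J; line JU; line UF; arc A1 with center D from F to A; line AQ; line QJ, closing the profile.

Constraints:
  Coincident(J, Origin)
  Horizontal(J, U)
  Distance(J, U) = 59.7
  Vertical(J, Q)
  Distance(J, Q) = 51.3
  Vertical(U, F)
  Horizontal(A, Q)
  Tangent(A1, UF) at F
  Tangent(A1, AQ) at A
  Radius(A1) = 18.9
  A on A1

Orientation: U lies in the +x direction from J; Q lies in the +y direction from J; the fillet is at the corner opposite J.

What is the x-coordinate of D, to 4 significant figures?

40.80

J is at the origin; JU is horizontal with |JU| = 59.7 and U on the +x side, so U = (59.70, 0.000). JQ is vertical with |JQ| = 51.3 and Q on the +y side, so Q = (0.000, 51.30). The virtual corner opposite J is at (59.70, 51.30). The tangent condition forces DF to be normal to UF and A1 meets AQ tangentially, so DA is at right angles to AQ, with radius 18.9, so the center D sits 18.9 in from both sides at D = (40.80, 32.40). So D.x = 40.80.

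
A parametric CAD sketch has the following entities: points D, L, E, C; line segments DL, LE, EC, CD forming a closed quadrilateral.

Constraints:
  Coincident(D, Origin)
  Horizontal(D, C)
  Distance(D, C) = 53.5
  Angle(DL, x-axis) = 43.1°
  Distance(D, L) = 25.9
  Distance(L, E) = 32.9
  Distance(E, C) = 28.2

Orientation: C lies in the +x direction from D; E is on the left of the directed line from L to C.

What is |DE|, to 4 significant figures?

57.44

D is at the origin; DC is horizontal with |DC| = 53.5 and C in +x, so C = (53.5, 0). DL runs at 43.1° with |DL| = 25.9, so L = (18.91, 17.70). E is determined by |LE| = 32.9 and |EC| = 28.2 together: it lies at the intersection of circle(L, 32.9) and circle(C, 28.2). With |LC| = 38.85, the foot of the radical line on LC is 23.12 from L and the perpendicular offset is √(32.9² − 23.12²) = 23.40. Taking the left-of-LC solution: E = (50.16, 28.00).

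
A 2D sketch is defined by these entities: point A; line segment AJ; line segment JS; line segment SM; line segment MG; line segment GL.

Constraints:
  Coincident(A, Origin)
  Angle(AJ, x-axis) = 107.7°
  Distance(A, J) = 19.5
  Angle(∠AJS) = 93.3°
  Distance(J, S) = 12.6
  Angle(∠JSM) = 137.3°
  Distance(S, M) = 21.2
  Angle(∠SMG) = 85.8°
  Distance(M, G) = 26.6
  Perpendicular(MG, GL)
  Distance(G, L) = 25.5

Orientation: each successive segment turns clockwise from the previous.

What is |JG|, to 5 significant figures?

33.710

∠JSM = 137.3° gives SM at -21.700° from the x-axis; with |SM| = 21.2, M = (25.532, 15.254). ∠SMG = 85.8° gives MG at -115.90° from the x-axis; with |MG| = 26.6, G = (13.913, -8.6745). Then |JG| = |G − J| = 33.710.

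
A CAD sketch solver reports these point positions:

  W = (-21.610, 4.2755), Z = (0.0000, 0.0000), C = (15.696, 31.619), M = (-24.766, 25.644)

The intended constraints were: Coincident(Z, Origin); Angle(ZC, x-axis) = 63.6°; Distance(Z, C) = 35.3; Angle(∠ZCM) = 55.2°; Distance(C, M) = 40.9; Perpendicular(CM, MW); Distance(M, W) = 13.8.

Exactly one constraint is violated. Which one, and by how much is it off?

Distance(M, W) = 13.8 — off by 7.80.

Z = (0.00, 0.00) ✓; ZC at 63.60° ✓; |ZC| = 35.30 ✓; ∠ZCM = 55.20° ✓; |CM| = 40.90 ✓; ∠(CM, MW) = 90.00° ✓; |MW| = 21.60 ✗.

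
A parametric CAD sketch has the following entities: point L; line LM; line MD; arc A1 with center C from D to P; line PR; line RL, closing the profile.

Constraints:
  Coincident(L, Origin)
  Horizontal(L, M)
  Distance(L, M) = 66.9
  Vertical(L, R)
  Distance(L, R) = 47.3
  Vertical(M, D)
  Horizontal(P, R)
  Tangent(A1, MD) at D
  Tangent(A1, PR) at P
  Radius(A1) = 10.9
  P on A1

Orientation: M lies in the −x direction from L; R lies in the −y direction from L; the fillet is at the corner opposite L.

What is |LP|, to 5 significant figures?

73.303

The virtual corner opposite L is at (-66.900, -47.300). A1 meets MD tangentially, so CD is at right angles to MD and A1 meets PR tangentially, so CP is at right angles to PR, with radius 10.9, so the center C sits 10.9 in from both sides at C = (-56.000, -36.400). That places the tangent points at D = (-66.900, -36.400) on MD and P = (-56.000, -47.300) on PR. Then |LP| = |P − L| = 73.303.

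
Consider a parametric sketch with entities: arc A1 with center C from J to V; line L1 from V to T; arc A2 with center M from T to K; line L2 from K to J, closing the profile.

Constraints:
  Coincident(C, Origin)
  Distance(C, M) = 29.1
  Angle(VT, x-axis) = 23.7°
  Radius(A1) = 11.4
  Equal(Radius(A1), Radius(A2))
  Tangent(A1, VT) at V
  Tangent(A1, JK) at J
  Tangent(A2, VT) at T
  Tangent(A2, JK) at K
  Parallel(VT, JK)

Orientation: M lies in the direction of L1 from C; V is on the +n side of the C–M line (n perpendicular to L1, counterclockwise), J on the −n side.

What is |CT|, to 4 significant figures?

31.25

The slot axis is L1's direction at 23.7°, so u = (cos 23.7°, sin 23.7°) = (0.9157, 0.4019) and n = (−sin 23.7°, cos 23.7°) = (-0.4019, 0.9157). C is at the origin and M lies 29.1 along u from C, so M = 29.1·u = (26.65, 11.70). Tangency of A1 to both parallel lines with radius 11.4 puts V and J at C ± 11.4·n: V = (-4.582, 10.44), J = (4.582, -10.44). Equal radii place T and K the same way about M: T = M + 11.4·n = (22.06, 22.14), K = M − 11.4·n = (31.23, 1.258). Then |CT| = |T − C| = 31.25.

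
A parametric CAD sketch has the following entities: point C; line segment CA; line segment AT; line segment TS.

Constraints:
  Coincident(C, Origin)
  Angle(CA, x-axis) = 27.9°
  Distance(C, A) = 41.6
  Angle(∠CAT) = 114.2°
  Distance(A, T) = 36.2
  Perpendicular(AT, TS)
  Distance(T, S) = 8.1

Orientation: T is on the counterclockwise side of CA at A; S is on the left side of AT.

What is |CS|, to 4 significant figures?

61.05

∠CAT = 114.2°, so AT runs at 27.9° + (180° − 114.2°) = 93.70° from the x-axis; with |AT| = 36.2, T = A + 36.2·(cos 93.70°, sin 93.70°) = (34.43, 55.59). The perpendicularity gives TS at right angles to AT; with |TS| = 8.1 on the left of AT, S = T + 8.1·(-0.9979, -0.06453) = (26.35, 55.07). Then |CS| = |S − C| = 61.05.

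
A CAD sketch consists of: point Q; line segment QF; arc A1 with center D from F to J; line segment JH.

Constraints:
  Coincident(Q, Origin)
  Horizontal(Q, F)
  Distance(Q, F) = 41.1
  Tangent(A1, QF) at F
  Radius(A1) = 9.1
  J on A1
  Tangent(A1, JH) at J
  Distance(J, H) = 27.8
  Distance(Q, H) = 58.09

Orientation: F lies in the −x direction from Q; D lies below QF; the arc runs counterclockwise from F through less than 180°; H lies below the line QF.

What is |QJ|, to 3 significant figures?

51.2

Checks: Q.y = 0.00, F.y = 0.00 ✓; |DJ| = 9.100 ✓; ∠(DJ, JH) = 90.00° ✓; |JH| = 27.80 ✓; |QH| = 58.09 ✓.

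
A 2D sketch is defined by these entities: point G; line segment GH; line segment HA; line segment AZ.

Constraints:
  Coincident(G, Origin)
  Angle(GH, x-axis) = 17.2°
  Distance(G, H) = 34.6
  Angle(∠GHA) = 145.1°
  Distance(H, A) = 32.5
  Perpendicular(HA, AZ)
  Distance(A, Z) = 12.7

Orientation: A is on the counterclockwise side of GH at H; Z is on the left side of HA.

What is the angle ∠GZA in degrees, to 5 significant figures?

96.649°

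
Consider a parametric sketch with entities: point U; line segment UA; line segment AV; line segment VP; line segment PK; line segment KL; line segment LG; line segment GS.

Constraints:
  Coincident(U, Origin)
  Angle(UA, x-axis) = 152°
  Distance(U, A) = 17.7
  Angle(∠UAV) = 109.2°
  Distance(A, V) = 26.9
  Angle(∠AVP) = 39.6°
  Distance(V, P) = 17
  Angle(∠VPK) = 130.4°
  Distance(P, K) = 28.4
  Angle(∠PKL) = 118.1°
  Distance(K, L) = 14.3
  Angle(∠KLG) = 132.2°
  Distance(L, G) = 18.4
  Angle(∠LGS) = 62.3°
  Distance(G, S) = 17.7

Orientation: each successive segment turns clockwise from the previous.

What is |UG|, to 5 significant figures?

40.553

U is at the origin; UA runs at 152.0° with length 17.7, so A = (-15.628, 8.3096). ∠UAV = 109.2° gives AV at 81.200° from the x-axis; with |AV| = 26.9, V = (-11.513, 34.893). ∠AVP = 39.6° gives VP at -59.200° from the x-axis; with |VP| = 17.0, P = (-2.8081, 20.291). ∠VPK = 130.4° gives PK at -108.80° from the x-axis; with |PK| = 28.4, K = (-11.960, -6.5942). ∠PKL = 118.1° gives KL at -170.70° from the x-axis; with |KL| = 14.3, L = (-26.073, -8.9051). ∠KLG = 132.2° gives LG at 141.50° from the x-axis; with |LG| = 18.4, G = (-40.472, 2.5492). Then |UG| = |G − U| = 40.553.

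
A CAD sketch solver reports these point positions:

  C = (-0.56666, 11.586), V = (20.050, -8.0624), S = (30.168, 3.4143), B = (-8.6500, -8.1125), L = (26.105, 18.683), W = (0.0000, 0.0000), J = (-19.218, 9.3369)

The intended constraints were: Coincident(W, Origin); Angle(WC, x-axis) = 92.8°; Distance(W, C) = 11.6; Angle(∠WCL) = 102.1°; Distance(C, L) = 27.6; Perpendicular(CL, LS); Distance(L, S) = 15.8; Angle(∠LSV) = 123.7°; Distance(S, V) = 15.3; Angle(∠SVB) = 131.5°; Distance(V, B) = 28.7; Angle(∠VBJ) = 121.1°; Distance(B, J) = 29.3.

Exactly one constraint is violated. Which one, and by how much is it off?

Distance(B, J) = 29.3 — off by 8.90.

W = (0.00, 0.00) ✓; WC at 92.80° ✓; |WC| = 11.60 ✓; ∠WCL = 102.1° ✓; |CL| = 27.60 ✓; ∠(CL, LS) = 90.00° ✓; |LS| = 15.80 ✓; ∠LSV = 123.7° ✓; |SV| = 15.30 ✓; ∠SVB = 131.5° ✓; |VB| = 28.70 ✓; ∠VBJ = 121.1° ✓; |BJ| = 20.40 ✗.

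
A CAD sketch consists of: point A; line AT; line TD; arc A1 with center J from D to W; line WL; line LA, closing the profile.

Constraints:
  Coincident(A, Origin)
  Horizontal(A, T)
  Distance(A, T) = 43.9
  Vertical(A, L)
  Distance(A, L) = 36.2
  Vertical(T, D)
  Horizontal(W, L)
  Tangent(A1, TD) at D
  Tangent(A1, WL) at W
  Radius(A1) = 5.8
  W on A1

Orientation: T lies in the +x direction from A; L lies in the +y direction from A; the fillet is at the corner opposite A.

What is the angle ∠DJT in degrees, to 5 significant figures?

79.198°

The virtual corner opposite A is at (43.900, 36.200). The tangent condition forces JD to be normal to TD and since A1 is tangent to WL there, JW ⟂ WL, with radius 5.8, so the center J sits 5.8 in from both sides at J = (38.100, 30.400). That places the tangent points at D = (43.900, 30.400) on TD and W = (38.100, 36.200) on WL. Then cos ∠DJT = JD·JT / (|JD||JT|), giving 79.198°.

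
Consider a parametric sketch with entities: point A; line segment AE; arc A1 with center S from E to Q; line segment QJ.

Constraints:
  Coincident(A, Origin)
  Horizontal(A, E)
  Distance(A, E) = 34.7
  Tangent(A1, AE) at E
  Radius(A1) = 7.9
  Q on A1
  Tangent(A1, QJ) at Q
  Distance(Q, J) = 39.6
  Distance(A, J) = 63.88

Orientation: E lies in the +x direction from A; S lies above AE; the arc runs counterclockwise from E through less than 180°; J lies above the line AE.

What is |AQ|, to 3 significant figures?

43.3

Checks: |SQ| = 7.900 ✓; ∠(SQ, QJ) = 90.00° ✓; |QJ| = 39.60 ✓; |AJ| = 63.88 ✓.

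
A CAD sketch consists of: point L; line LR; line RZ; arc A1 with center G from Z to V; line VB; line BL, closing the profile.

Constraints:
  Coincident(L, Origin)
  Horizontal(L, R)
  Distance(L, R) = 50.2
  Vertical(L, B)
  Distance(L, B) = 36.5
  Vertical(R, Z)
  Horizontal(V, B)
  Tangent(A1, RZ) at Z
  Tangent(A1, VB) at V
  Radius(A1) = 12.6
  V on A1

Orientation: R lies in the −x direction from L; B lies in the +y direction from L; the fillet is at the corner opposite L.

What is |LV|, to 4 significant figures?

52.40

The virtual corner opposite L is at (-50.20, 36.50). The tangent condition forces GZ to be normal to RZ and since A1 is tangent to VB there, GV ⟂ VB, with radius 12.6, so the center G sits 12.6 in from both sides at G = (-37.60, 23.90). That places the tangent points at Z = (-50.20, 23.90) on RZ and V = (-37.60, 36.50) on VB. Then |LV| = |V − L| = 52.40.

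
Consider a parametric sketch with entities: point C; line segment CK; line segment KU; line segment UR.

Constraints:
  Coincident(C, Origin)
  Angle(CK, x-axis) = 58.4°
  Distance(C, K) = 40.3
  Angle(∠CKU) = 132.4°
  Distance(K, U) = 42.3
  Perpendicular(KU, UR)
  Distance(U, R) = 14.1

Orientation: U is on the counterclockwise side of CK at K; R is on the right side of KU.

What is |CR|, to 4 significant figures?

82.16

∠CKU = 132.4°, so KU runs at 58.4° + (180° − 132.4°) = 106.0° from the x-axis; with |KU| = 42.3, U = K + 42.3·(cos 106.0°, sin 106.0°) = (9.457, 74.99). The perpendicularity gives UR at right angles to KU; with |UR| = 14.1 on the right of KU, R = U + 14.1·(0.9613, 0.2756) = (23.01, 78.87). Then |CR| = |R − C| = 82.16.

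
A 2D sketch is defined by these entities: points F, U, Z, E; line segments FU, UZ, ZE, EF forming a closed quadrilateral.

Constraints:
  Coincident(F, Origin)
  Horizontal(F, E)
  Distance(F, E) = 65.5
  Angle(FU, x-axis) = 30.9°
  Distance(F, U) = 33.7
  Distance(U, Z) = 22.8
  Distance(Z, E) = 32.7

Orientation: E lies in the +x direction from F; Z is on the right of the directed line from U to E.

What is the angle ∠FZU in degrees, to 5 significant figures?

70.463°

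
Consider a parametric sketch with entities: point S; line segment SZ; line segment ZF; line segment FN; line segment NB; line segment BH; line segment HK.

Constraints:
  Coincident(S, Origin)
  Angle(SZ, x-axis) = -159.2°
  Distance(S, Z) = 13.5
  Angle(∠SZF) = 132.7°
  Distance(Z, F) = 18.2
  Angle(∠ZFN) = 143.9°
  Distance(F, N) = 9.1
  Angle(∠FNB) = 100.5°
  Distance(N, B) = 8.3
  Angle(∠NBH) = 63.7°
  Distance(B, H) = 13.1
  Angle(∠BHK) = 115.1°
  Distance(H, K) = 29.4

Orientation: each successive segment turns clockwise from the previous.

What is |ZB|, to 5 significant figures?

25.447

S is at the origin; SZ runs at -159.2° with length 13.5, so Z = (-12.620, -4.7939). ∠SZF = 132.7° gives ZF at 153.50° from the x-axis; with |ZF| = 18.2, F = (-28.908, 3.3269). ∠ZFN = 143.9° gives FN at 117.40° from the x-axis; with |FN| = 9.1, N = (-33.096, 11.406). ∠FNB = 100.5° gives NB at 37.900° from the x-axis; with |NB| = 8.3, B = (-26.546, 16.505). Then |ZB| = |B − Z| = 25.447.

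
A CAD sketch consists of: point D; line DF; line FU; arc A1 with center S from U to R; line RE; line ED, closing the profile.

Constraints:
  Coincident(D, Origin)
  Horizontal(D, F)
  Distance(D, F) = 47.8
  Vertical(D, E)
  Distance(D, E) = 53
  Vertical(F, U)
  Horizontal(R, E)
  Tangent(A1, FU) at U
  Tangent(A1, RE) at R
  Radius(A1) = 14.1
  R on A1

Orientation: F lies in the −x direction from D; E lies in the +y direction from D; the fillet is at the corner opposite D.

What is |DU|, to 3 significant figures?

61.6

The virtual corner opposite D is at (-47.8, 53.0). The tangent condition forces SU to be normal to FU and the tangent condition forces SR to be normal to RE, with radius 14.1, so the center S sits 14.1 in from both sides at S = (-33.7, 38.9). That places the tangent points at U = (-47.8, 38.9) on FU and R = (-33.7, 53.0) on RE. Then |DU| = |U − D| = 61.6.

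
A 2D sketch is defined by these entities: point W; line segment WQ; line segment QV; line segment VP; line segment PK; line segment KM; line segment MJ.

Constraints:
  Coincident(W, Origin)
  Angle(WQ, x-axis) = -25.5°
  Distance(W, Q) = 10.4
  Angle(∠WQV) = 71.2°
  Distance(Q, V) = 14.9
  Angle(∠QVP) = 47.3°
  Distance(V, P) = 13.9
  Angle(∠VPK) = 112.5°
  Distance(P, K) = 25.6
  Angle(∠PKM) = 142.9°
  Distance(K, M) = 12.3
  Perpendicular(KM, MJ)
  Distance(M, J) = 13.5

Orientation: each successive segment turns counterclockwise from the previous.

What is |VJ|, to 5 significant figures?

33.022

W is at the origin; WQ runs at -25.5° with length 10.4, so Q = (9.3869, -4.4773). ∠WQV = 71.2° gives QV at 83.300° from the x-axis; with |QV| = 14.9, V = (11.125, 10.321). ∠QVP = 47.3° gives VP at -144.00° from the x-axis; with |VP| = 13.9, P = (-0.12006, 2.1507). ∠VPK = 112.5° gives PK at -76.500° from the x-axis; with |PK| = 25.6, K = (5.8561, -22.742). ∠PKM = 142.9° gives KM at -39.400° from the x-axis; with |KM| = 12.3, M = (15.361, -30.549). KM is perpendicular to MJ, so MJ runs at 50.600°; with |MJ| = 13.5, J = (23.930, -20.117). Then |VJ| = |J − V| = 33.022.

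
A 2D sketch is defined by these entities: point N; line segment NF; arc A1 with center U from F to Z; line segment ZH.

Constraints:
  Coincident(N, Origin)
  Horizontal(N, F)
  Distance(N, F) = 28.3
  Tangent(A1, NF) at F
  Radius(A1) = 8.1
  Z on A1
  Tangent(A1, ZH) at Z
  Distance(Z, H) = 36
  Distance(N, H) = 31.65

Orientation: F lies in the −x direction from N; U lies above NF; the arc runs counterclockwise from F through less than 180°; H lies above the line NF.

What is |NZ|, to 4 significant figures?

22.11

Checks: N.y = 0.00, F.y = 0.00 ✓; |UZ| = 8.100 ✓; ∠(UZ, ZH) = 90.00° ✓; |ZH| = 36.00 ✓; |NH| = 31.65 ✓.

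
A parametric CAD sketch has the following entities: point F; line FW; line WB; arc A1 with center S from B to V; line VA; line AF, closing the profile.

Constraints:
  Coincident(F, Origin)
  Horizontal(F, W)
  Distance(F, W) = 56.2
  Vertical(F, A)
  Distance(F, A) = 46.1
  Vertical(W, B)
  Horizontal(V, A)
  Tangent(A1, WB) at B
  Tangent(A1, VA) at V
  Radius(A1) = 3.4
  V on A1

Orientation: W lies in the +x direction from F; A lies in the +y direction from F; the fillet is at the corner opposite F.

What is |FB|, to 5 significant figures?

70.581

F is at the origin; FW is horizontal with |FW| = 56.2 and W on the +x side, so W = (56.200, 0.0000). F and A share the same x with |FA| = 46.1 and A on the +y side, so A = (0.0000, 46.100). The virtual corner opposite F is at (56.200, 46.100). The tangent condition forces SB to be normal to WB and the tangent condition forces SV to be normal to VA, with radius 3.4, so the center S sits 3.4 in from both sides at S = (52.800, 42.700). That places the tangent points at B = (56.200, 42.700) on WB and V = (52.800, 46.100) on VA. Then |FB| = |B − F| = 70.581.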